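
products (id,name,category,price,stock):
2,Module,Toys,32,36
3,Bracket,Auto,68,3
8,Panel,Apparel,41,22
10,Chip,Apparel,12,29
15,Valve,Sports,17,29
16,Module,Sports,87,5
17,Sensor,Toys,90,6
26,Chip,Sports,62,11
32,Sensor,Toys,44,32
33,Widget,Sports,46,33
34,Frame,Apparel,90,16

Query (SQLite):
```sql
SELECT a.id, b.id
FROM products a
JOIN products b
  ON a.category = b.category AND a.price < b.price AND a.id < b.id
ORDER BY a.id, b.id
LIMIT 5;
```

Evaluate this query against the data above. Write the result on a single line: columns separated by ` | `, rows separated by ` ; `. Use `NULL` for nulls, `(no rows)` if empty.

Pairs (a,b) with same category, a.price < b.price, a.id < b.id.
category groups: Apparel:{8,10,34} Auto:{3} Sports:{15,16,26,33} Toys:{2,17,32}
Ordered by (a.id, b.id); first 5.

2 | 17 ; 2 | 32 ; 8 | 34 ; 10 | 34 ; 15 | 16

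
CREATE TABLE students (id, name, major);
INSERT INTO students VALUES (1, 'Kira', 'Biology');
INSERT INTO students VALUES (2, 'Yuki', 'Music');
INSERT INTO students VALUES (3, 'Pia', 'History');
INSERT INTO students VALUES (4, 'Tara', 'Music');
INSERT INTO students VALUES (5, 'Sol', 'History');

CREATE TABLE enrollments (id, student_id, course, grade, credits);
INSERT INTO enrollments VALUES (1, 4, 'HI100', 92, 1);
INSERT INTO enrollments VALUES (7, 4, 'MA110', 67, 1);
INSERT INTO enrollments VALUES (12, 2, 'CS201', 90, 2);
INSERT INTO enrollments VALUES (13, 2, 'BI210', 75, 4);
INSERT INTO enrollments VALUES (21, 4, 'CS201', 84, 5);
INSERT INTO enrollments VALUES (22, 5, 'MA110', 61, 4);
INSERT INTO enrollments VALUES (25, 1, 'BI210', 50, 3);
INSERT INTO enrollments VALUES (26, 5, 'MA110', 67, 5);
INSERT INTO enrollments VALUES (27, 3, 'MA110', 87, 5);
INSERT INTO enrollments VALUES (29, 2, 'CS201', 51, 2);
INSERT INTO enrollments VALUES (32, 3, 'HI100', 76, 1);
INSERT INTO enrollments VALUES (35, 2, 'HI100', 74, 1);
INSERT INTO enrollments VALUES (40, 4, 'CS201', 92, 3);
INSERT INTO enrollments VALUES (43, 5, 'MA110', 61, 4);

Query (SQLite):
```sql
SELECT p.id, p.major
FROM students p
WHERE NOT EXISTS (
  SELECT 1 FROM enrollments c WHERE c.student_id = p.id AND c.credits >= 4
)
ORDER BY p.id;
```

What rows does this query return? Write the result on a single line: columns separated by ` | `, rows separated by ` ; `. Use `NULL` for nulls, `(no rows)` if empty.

1 | Biology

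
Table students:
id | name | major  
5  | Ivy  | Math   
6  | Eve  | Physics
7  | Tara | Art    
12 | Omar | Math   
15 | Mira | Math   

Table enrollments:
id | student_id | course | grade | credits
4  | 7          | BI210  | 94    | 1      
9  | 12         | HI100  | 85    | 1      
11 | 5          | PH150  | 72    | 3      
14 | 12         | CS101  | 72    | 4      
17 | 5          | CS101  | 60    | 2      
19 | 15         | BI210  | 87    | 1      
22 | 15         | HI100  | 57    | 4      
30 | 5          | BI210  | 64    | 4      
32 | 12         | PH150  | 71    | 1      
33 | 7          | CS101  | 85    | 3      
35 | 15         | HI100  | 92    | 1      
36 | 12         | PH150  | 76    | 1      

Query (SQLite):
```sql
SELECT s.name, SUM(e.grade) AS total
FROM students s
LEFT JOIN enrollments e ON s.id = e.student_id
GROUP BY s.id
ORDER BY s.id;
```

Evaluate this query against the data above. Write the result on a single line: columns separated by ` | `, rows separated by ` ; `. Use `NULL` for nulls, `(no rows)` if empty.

LEFT JOIN keeps every students row; unmatched ones get NULL for enrollments columns.
Group by students.id and compute SUM(e.grade). SUM over an all-NULL group is NULL.
  5: ids {11, 17, 30} → SUM(e.grade)=196
  6: ids {—} → SUM(e.grade)=NULL
  7: ids {4, 33} → SUM(e.grade)=179
  12: ids {9, 14, 32, 36} → SUM(e.grade)=304
  15: ids {19, 22, 35} → SUM(e.grade)=236

Ivy | 196 ; Eve | NULL ; Tara | 179 ; Omar | 304 ; Mira | 236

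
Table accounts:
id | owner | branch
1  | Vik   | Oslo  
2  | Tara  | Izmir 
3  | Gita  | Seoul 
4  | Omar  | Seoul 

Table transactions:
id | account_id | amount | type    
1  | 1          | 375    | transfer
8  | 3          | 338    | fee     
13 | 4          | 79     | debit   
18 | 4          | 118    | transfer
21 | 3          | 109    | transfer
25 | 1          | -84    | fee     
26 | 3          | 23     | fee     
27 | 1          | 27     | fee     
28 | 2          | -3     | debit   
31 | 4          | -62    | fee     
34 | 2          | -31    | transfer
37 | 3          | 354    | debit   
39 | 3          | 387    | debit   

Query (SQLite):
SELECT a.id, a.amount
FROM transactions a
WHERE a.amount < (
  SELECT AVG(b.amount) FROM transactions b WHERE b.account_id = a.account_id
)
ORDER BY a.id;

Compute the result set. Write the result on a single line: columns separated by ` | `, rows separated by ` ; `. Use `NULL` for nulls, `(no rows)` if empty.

21 | 109 ; 25 | -84 ; 26 | 23 ; 27 | 27 ; 31 | -62 ; 34 | -31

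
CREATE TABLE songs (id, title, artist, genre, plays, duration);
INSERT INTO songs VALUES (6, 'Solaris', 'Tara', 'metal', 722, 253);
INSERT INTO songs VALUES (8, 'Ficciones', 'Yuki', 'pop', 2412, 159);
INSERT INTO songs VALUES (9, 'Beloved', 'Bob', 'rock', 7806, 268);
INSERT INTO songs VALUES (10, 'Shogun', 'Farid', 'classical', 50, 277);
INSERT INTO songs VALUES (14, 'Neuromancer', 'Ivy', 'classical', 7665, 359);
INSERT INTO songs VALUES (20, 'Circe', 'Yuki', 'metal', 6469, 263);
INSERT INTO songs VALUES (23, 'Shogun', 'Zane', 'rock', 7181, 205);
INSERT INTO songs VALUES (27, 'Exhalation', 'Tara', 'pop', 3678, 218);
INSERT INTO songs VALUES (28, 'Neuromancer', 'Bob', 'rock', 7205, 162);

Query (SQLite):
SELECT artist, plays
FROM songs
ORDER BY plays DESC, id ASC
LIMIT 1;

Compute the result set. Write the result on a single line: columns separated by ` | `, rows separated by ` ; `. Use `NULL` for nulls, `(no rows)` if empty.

Bob | 7806

Sort by plays desc, tiebreak id asc: (7806, id=9), (7665, id=14), (7205, id=28), (7181, id=23) …. Take first 1.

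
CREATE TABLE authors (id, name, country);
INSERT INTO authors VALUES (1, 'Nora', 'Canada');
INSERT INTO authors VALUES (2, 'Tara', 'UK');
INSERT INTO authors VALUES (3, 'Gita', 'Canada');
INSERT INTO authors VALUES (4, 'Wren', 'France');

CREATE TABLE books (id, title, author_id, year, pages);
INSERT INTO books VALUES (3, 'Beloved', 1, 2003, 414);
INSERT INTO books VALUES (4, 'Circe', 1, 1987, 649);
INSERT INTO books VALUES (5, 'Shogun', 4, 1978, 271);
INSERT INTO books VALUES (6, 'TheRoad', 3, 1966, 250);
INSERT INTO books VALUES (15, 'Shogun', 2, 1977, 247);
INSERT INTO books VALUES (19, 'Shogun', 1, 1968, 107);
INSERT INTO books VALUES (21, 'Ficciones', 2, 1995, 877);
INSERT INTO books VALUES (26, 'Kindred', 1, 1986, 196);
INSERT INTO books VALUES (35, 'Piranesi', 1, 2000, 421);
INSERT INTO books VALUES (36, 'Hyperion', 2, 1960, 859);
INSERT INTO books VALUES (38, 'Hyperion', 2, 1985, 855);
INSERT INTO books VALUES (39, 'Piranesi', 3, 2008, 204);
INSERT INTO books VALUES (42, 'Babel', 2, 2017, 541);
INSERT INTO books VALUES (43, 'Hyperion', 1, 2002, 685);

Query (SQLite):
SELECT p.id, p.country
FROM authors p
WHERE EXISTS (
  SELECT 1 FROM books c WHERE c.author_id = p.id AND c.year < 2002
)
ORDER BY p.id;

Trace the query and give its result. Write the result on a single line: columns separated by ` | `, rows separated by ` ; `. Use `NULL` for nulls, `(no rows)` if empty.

1 | Canada ; 2 | UK ; 3 | Canada ; 4 | France

For each authors row, check whether any books with matching author_id has year < 2002.
Keep rows where that is true.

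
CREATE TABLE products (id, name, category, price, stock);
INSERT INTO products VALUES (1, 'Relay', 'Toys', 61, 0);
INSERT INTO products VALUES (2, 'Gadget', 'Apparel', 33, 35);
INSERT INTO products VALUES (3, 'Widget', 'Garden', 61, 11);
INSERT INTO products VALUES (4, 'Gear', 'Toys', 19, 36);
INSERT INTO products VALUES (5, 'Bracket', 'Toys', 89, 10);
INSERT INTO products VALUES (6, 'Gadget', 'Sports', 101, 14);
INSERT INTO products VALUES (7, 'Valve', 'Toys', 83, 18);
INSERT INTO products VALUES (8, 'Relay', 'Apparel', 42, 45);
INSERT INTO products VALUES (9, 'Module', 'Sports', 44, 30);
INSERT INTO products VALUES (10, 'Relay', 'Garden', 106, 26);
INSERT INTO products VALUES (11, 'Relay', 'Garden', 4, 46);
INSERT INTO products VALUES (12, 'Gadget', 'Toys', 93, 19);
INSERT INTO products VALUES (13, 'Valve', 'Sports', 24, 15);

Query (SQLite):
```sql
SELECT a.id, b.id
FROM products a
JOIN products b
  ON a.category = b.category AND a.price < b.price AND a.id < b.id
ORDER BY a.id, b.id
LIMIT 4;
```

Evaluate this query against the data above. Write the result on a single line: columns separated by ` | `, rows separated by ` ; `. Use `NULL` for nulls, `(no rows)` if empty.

Pairs (a,b) with same category, a.price < b.price, a.id < b.id.
category groups: Apparel:{2,8} Garden:{3,10,11} Sports:{6,9,13} Toys:{1,4,5,7,12}
Ordered by (a.id, b.id); first 4.

1 | 5 ; 1 | 7 ; 1 | 12 ; 2 | 8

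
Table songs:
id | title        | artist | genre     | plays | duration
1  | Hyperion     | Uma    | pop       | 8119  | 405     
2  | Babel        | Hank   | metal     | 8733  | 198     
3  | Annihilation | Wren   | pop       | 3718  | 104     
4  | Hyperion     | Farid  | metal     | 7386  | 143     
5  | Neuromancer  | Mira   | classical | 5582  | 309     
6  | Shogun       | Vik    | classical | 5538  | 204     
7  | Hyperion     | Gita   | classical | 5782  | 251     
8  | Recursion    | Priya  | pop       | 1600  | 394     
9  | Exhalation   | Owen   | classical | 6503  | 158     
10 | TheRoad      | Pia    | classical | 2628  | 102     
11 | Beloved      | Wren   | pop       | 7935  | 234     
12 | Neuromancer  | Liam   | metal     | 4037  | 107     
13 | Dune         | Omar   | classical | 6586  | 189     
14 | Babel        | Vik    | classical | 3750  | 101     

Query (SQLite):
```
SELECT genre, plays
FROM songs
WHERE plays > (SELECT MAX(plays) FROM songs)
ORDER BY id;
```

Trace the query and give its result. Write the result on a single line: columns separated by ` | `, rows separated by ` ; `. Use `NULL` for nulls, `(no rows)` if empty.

Scalar subquery: MAX(plays) over all songs rows = 8733.
Keep rows where plays > that value.

(no rows)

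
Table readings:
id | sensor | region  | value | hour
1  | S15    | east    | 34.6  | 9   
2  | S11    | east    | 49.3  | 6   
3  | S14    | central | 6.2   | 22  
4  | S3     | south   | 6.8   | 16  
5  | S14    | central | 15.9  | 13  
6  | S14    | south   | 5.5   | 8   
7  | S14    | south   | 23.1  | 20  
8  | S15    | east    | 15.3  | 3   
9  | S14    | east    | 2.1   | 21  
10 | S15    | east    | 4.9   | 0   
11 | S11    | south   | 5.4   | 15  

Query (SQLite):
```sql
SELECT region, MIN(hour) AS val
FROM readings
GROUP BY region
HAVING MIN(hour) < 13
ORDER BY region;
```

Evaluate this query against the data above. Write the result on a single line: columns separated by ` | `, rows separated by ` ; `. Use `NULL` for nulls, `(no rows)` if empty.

Partition readings by region; compute MIN(hour) within each group.
HAVING: keep groups where MIN(hour) < 13.
  central: ids {3, 5} → MIN(hour)=13
  east: ids {1, 2, 8, 9, 10} → MIN(hour)=0
  south: ids {4, 6, 7, 11} → MIN(hour)=8

east | 0 ; south | 8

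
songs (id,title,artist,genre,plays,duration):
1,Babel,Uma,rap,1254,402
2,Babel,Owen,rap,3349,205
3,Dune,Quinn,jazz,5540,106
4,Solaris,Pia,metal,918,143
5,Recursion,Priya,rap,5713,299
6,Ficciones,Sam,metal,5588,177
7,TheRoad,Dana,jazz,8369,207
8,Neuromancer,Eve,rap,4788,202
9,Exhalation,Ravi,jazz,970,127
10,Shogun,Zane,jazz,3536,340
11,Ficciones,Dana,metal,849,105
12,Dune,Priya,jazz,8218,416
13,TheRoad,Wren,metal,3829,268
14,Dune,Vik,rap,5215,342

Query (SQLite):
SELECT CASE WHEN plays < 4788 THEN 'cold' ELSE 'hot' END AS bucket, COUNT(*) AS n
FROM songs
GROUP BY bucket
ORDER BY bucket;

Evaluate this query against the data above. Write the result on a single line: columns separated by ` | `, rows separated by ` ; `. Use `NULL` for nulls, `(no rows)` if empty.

Bucket rows by plays < 4788 → 'cold' else 'hot'; count each bucket.

cold | 7 ; hot | 7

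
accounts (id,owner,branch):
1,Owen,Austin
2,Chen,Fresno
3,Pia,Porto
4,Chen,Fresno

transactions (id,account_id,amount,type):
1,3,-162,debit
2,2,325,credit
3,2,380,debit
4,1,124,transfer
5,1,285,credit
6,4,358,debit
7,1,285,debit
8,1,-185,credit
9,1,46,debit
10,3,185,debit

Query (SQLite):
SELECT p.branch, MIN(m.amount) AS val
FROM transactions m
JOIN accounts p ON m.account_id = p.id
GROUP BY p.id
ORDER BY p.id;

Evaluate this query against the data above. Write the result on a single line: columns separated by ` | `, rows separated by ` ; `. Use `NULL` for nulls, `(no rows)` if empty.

Austin | -185 ; Fresno | 325 ; Porto | -162 ; Fresno | 358

Join each transactions row to its accounts via account_id.
Group joined rows by accounts.id; compute MIN(m.amount) per group.
  1: ids {4, 5, 7, 8, 9} → MIN(m.amount)=-185
  2: ids {2, 3} → MIN(m.amount)=325
  3: ids {1, 10} → MIN(m.amount)=-162
  4: ids {6} → MIN(m.amount)=358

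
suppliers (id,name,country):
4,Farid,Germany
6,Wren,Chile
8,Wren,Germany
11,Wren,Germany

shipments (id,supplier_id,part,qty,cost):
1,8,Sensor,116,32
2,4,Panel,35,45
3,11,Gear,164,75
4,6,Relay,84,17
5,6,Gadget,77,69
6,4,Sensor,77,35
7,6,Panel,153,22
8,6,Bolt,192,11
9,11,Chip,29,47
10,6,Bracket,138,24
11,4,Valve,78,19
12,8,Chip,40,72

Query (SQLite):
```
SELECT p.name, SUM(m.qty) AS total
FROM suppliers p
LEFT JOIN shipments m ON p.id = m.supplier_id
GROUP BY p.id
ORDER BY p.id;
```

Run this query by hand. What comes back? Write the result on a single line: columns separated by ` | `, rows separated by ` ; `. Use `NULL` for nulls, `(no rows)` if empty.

Farid | 190 ; Wren | 644 ; Wren | 156 ; Wren | 193

LEFT JOIN keeps every suppliers row; unmatched ones get NULL for shipments columns.
Group by suppliers.id and compute SUM(m.qty). SUM over an all-NULL group is NULL.
  4: ids {2, 6, 11} → SUM(m.qty)=190
  6: ids {4, 5, 7, 8, 10} → SUM(m.qty)=644
  8: ids {1, 12} → SUM(m.qty)=156
  11: ids {3, 9} → SUM(m.qty)=193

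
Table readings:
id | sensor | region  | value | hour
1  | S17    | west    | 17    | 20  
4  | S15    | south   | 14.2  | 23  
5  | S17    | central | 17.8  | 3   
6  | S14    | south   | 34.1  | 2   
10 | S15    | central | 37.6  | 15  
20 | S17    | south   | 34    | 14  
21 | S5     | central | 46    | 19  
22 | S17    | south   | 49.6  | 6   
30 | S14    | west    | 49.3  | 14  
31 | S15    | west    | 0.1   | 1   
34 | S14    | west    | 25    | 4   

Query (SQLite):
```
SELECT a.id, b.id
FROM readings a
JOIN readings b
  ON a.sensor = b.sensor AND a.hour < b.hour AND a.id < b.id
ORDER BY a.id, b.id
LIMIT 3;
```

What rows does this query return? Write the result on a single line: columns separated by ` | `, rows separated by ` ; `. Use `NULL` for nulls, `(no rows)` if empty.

Pairs (a,b) with same sensor, a.hour < b.hour, a.id < b.id.
sensor groups: S14:{6,30,34} S15:{4,10,31} S17:{1,5,20,22} S5:{21}
Ordered by (a.id, b.id); first 3.

5 | 20 ; 5 | 22 ; 6 | 30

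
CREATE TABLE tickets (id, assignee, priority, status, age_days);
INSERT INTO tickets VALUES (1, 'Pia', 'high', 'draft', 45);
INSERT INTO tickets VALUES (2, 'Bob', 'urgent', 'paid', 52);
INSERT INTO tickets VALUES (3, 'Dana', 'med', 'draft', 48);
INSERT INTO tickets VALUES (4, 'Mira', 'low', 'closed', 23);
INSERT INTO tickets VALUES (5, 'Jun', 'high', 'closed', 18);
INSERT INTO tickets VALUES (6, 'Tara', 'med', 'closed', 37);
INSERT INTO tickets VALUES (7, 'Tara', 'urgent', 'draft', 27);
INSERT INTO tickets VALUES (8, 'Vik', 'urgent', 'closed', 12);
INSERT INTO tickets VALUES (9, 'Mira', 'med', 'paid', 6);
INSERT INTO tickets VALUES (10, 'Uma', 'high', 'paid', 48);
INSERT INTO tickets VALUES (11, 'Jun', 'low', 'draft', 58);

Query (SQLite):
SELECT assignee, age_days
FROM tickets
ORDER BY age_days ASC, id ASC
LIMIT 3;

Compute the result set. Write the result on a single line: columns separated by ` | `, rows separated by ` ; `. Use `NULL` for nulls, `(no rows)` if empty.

Sort by age_days asc, tiebreak id asc: (6, id=9), (12, id=8), (18, id=5), (23, id=4), (27, id=7), (37, id=6) …. Take first 3.

Mira | 6 ; Vik | 12 ; Jun | 18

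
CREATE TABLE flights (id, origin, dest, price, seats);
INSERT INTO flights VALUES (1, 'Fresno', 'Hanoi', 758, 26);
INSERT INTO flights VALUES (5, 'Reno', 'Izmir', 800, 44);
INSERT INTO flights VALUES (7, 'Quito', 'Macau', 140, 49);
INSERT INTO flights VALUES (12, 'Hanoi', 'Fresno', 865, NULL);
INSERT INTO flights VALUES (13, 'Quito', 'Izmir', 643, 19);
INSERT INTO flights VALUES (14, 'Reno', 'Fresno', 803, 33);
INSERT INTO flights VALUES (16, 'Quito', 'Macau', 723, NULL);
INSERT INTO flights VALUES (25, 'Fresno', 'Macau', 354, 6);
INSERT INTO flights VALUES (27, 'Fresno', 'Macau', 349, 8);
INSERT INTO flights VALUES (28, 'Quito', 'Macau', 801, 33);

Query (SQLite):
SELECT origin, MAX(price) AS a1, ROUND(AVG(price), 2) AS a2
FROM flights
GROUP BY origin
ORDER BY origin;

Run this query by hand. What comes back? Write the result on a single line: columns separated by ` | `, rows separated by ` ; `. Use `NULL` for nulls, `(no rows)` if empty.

Fresno | 758 | 487 ; Hanoi | 865 | 865 ; Quito | 801 | 576.75 ; Reno | 803 | 801.5

Group flights by origin.
Per group compute: MAX(price), ROUND(AVG(price), 2).
  Fresno: ids {1, 25, 27} → MAX(price)=758, ROUND(AVG(price), 2)=487
  Hanoi: ids {12} → MAX(price)=865, ROUND(AVG(price), 2)=865
  Quito: ids {7, 13, 16, 28} → MAX(price)=801, ROUND(AVG(price), 2)=576.75
  Reno: ids {5, 14} → MAX(price)=803, ROUND(AVG(price), 2)=801.5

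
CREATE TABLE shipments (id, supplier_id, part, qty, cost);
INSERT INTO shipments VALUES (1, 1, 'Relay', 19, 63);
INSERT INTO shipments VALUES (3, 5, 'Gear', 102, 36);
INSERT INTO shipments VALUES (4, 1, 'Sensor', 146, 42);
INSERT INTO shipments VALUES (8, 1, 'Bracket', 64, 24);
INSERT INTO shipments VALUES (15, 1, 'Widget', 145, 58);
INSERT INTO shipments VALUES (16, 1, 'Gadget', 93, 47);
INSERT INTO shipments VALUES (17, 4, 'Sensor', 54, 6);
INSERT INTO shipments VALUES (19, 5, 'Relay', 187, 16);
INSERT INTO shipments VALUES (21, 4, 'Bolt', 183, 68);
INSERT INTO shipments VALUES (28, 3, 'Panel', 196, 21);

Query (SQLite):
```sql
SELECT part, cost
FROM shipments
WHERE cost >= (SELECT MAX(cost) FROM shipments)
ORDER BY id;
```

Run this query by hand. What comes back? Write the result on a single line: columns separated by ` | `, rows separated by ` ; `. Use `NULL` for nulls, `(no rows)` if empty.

Scalar subquery: MAX(cost) over all shipments rows = 68.
Keep rows where cost >= that value.

Bolt | 68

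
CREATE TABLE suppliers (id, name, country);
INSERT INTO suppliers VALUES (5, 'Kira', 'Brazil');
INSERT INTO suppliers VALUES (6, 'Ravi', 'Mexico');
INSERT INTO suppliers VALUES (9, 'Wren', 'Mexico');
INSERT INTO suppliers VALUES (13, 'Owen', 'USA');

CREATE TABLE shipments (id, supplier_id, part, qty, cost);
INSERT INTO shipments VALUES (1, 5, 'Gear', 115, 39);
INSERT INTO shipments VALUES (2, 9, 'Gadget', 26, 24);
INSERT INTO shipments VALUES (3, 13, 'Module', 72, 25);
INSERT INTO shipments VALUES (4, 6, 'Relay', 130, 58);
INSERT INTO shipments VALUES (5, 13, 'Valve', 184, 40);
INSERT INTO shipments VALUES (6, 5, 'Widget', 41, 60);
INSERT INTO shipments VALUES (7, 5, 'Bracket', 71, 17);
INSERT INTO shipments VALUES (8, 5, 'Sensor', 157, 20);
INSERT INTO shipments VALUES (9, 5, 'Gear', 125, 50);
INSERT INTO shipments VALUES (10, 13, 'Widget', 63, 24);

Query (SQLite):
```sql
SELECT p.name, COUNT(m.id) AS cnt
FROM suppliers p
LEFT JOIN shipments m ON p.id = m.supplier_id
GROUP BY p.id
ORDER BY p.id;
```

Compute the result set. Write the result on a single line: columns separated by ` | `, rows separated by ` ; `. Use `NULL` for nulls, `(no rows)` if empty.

Kira | 5 ; Ravi | 1 ; Wren | 1 ; Owen | 3

LEFT JOIN keeps every suppliers row; unmatched ones get NULL for shipments columns.
Group by suppliers.id and compute COUNT(m.id). COUNT(col) of an all-NULL group is 0.
  5: ids {1, 6, 7, 8, 9} → COUNT(m.id)=5
  6: ids {4} → COUNT(m.id)=1
  9: ids {2} → COUNT(m.id)=1
  13: ids {3, 5, 10} → COUNT(m.id)=3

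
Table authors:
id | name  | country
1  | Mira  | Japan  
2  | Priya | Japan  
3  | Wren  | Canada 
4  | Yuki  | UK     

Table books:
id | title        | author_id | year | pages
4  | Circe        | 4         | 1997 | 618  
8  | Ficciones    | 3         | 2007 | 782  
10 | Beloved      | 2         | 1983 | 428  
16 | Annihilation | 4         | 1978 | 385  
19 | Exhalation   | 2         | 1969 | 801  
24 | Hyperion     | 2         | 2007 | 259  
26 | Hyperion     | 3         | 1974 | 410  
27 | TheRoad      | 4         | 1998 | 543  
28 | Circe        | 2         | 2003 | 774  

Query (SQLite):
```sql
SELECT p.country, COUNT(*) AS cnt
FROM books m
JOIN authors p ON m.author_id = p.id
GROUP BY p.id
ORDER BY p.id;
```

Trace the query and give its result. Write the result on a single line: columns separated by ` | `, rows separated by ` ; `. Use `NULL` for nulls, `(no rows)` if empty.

Join each books row to its authors via author_id.
Group joined rows by authors.id; compute COUNT(*) per group.
  2: ids {10, 19, 24, 28} → COUNT(*)=4
  3: ids {8, 26} → COUNT(*)=2
  4: ids {4, 16, 27} → COUNT(*)=3

Japan | 4 ; Canada | 2 ; UK | 3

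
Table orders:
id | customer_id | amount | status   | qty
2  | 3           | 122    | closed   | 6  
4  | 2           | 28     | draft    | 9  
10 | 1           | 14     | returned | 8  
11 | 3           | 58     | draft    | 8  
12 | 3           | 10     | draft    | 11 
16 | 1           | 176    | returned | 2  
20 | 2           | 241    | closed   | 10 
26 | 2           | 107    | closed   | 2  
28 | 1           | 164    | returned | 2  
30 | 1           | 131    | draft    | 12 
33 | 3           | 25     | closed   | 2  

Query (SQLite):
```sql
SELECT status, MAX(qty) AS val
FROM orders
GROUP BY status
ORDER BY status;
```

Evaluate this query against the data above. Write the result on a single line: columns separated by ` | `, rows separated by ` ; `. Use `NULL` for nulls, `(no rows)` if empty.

closed | 10 ; draft | 12 ; returned | 8

Partition orders by status; compute MAX(qty) within each group.
  closed: ids {2, 20, 26, 33} → MAX(qty)=10
  draft: ids {4, 11, 12, 30} → MAX(qty)=12
  returned: ids {10, 16, 28} → MAX(qty)=8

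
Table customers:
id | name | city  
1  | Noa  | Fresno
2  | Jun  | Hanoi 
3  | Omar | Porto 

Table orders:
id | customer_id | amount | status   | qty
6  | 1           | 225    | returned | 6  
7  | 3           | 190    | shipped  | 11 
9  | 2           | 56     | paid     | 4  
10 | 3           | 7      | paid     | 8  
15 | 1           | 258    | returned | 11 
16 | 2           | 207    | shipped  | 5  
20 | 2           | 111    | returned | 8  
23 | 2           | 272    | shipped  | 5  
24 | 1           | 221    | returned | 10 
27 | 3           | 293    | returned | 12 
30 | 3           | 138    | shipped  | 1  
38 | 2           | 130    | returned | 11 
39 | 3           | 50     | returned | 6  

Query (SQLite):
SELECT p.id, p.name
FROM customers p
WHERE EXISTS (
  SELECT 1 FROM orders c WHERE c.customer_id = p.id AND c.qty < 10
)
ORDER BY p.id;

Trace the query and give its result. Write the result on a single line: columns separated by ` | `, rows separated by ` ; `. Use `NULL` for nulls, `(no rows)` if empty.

For each customers row, check whether any orders with matching customer_id has qty < 10.
Keep rows where that is true.

1 | Noa ; 2 | Jun ; 3 | Omar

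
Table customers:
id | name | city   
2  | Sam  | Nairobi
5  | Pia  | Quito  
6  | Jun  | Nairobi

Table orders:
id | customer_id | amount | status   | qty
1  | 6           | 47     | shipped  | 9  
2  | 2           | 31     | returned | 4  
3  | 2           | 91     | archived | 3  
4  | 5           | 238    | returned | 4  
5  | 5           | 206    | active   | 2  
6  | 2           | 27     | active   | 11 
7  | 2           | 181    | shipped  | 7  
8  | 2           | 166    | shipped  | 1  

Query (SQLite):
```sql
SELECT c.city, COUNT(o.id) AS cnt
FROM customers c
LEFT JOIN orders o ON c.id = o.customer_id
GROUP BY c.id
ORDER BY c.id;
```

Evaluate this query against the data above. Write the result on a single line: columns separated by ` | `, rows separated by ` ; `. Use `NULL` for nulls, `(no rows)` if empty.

Nairobi | 5 ; Quito | 2 ; Nairobi | 1

LEFT JOIN keeps every customers row; unmatched ones get NULL for orders columns.
Group by customers.id and compute COUNT(o.id). COUNT(col) of an all-NULL group is 0.
  2: ids {2, 3, 6, 7, 8} → COUNT(o.id)=5
  5: ids {4, 5} → COUNT(o.id)=2
  6: ids {1} → COUNT(o.id)=1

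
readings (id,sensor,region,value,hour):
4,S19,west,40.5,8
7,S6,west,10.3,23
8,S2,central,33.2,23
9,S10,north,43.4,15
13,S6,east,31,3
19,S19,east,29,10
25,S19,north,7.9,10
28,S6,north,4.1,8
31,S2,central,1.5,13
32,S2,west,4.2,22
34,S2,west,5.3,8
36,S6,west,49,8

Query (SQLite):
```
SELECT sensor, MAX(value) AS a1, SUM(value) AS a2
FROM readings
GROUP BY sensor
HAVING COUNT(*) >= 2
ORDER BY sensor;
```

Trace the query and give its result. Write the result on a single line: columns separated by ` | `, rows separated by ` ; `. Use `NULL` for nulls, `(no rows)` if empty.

S19 | 40.5 | 77.4 ; S2 | 33.2 | 44.2 ; S6 | 49 | 94.4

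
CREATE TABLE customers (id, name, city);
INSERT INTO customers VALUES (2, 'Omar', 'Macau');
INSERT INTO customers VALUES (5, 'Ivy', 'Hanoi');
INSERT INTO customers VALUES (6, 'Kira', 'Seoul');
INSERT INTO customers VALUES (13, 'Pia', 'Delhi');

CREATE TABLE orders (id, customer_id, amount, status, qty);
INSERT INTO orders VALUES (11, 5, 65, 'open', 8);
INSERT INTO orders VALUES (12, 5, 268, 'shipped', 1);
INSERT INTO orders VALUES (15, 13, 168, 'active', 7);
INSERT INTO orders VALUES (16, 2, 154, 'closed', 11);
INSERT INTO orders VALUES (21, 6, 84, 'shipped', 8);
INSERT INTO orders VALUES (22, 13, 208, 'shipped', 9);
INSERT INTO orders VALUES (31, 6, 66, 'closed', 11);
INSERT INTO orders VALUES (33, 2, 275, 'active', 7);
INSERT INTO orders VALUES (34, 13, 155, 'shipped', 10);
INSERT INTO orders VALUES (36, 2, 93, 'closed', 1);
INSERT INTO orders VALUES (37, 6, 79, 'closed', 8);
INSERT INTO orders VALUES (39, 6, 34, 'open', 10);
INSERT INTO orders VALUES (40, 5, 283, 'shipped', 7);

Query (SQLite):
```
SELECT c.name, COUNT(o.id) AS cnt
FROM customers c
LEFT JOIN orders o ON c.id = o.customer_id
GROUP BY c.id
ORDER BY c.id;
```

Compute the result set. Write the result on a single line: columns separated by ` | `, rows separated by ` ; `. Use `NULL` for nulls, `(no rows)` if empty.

Omar | 3 ; Ivy | 3 ; Kira | 4 ; Pia | 3

LEFT JOIN keeps every customers row; unmatched ones get NULL for orders columns.
Group by customers.id and compute COUNT(o.id). COUNT(col) of an all-NULL group is 0.
  2: ids {16, 33, 36} → COUNT(o.id)=3
  5: ids {11, 12, 40} → COUNT(o.id)=3
  6: ids {21, 31, 37, 39} → COUNT(o.id)=4
  13: ids {15, 22, 34} → COUNT(o.id)=3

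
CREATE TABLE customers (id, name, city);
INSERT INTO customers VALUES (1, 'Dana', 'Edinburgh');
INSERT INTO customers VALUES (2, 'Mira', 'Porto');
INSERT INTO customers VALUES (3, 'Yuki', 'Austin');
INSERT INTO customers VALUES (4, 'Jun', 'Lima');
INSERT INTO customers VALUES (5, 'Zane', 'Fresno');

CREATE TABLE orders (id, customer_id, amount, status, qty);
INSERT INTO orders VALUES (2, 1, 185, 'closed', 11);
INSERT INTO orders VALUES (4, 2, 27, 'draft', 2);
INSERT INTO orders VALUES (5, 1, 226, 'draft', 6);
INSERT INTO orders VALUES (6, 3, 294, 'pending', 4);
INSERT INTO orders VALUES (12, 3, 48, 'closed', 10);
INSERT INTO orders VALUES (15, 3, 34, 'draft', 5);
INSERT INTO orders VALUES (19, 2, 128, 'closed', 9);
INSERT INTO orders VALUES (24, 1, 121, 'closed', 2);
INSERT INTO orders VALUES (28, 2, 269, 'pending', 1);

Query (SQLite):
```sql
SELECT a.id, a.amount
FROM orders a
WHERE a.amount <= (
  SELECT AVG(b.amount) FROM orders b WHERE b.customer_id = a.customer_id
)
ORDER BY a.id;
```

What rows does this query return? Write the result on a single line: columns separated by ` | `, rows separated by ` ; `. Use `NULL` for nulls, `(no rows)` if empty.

4 | 27 ; 12 | 48 ; 15 | 34 ; 19 | 128 ; 24 | 121

For each orders row a, compute AVG(amount) over rows sharing a.customer_id.
Keep row a if a.amount <= that per-group AVG.
  customer_id=1: AVG(amount) = 177.333333
  customer_id=2: AVG(amount) = 141.333333
  customer_id=3: AVG(amount) = 125.333333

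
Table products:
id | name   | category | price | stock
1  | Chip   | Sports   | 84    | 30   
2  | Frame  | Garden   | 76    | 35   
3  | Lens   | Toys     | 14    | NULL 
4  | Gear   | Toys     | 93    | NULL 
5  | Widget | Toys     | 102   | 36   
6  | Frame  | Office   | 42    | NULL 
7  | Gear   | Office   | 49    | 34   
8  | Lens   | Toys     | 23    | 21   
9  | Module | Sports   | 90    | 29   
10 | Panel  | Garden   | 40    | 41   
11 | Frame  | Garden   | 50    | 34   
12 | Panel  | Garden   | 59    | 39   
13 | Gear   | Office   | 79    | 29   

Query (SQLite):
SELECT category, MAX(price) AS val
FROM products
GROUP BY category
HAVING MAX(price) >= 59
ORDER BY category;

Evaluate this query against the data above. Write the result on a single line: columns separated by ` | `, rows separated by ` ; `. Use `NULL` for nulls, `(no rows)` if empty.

Partition products by category; compute MAX(price) within each group.
HAVING: keep groups where MAX(price) >= 59.
  Garden: ids {2, 10, 11, 12} → MAX(price)=76
  Office: ids {6, 7, 13} → MAX(price)=79
  Sports: ids {1, 9} → MAX(price)=90
  Toys: ids {3, 4, 5, 8} → MAX(price)=102

Garden | 76 ; Office | 79 ; Sports | 90 ; Toys | 102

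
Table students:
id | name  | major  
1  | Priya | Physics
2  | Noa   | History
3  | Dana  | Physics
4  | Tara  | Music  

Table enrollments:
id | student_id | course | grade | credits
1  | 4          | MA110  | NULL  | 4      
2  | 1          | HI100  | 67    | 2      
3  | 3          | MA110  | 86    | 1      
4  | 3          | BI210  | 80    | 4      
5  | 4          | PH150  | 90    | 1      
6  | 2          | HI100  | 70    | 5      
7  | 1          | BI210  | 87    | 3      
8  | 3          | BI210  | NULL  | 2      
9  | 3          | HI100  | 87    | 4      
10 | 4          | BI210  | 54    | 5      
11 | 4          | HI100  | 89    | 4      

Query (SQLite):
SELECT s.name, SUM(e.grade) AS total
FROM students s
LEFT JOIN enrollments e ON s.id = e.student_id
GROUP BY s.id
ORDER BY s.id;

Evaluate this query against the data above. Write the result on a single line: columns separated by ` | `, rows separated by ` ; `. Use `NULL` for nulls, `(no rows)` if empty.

Priya | 154 ; Noa | 70 ; Dana | 253 ; Tara | 233

LEFT JOIN keeps every students row; unmatched ones get NULL for enrollments columns.
Group by students.id and compute SUM(e.grade). SUM over an all-NULL group is NULL.
  1: ids {2, 7} → SUM(e.grade)=154
  2: ids {6} → SUM(e.grade)=70
  3: ids {3, 4, 8, 9} → SUM(e.grade)=253
  4: ids {1, 5, 10, 11} → SUM(e.grade)=233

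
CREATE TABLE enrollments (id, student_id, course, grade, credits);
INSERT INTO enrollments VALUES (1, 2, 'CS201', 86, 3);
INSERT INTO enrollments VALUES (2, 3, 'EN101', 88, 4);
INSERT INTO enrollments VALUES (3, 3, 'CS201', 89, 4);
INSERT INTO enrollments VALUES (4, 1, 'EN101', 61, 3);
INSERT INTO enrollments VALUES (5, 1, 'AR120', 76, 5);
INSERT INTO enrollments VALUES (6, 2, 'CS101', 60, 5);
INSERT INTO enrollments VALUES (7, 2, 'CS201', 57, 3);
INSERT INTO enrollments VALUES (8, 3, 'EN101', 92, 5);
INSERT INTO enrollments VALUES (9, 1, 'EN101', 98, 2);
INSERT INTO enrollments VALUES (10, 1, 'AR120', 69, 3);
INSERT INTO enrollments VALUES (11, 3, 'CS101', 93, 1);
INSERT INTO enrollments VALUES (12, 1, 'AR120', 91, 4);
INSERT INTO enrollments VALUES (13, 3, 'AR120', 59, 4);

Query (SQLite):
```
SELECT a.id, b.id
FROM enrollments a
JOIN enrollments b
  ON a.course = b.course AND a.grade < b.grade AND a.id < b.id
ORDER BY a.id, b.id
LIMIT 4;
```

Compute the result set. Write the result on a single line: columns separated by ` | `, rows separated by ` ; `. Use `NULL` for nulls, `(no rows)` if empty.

1 | 3 ; 2 | 8 ; 2 | 9 ; 4 | 8

Pairs (a,b) with same course, a.grade < b.grade, a.id < b.id.
course groups: AR120:{5,10,12,13} CS101:{6,11} CS201:{1,3,7} EN101:{2,4,8,9}
Ordered by (a.id, b.id); first 4.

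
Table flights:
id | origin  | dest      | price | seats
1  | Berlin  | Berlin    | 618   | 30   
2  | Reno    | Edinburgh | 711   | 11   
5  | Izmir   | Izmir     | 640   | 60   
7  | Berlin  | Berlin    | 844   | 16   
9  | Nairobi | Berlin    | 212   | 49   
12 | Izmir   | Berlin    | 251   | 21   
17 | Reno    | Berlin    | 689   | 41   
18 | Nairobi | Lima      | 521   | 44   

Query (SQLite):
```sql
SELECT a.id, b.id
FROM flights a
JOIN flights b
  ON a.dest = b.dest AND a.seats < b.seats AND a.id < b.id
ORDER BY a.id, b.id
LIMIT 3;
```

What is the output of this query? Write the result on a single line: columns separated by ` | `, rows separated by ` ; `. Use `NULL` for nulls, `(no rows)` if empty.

Pairs (a,b) with same dest, a.seats < b.seats, a.id < b.id.
dest groups: Berlin:{1,7,9,12,17} Edinburgh:{2} Izmir:{5} Lima:{18}
Ordered by (a.id, b.id); first 3.

1 | 9 ; 1 | 17 ; 7 | 9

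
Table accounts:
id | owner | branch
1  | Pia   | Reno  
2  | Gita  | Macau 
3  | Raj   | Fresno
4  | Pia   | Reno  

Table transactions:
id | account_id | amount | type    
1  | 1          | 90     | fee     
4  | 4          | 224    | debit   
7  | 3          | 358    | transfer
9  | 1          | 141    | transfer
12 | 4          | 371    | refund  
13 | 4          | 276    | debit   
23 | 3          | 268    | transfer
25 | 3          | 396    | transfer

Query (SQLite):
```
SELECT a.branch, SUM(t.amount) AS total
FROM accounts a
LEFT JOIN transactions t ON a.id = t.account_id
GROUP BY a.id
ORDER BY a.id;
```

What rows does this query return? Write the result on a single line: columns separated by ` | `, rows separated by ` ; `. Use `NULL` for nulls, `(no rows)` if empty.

LEFT JOIN keeps every accounts row; unmatched ones get NULL for transactions columns.
Group by accounts.id and compute SUM(t.amount). SUM over an all-NULL group is NULL.
  1: ids {1, 9} → SUM(t.amount)=231
  2: ids {—} → SUM(t.amount)=NULL
  3: ids {7, 23, 25} → SUM(t.amount)=1022
  4: ids {4, 12, 13} → SUM(t.amount)=871

Reno | 231 ; Macau | NULL ; Fresno | 1022 ; Reno | 871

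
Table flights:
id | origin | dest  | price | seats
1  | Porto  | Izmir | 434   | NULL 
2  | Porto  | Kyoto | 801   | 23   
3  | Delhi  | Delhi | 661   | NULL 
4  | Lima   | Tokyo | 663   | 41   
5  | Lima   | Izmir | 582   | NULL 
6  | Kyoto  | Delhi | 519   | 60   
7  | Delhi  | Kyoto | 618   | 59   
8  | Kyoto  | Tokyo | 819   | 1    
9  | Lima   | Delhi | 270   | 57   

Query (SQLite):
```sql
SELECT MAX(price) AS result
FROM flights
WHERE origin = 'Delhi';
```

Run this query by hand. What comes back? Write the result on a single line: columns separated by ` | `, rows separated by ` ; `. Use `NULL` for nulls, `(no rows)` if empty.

Rows where origin='Delhi' → price values: [661, 618].
MAX of non-NULL values = 661.

661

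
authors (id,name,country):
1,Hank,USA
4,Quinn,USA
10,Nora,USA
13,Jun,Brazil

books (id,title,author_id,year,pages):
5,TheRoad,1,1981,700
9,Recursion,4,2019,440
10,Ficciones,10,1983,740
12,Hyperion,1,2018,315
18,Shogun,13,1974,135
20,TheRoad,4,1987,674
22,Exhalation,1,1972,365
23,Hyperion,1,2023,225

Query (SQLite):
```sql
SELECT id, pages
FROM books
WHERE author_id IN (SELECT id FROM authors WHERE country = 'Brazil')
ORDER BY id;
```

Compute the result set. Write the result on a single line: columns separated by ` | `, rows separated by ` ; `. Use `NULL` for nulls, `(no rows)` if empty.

Inner query: authors.id where country = 'Brazil'.
Outer: keep books rows whose author_id is in that set.
Inner query → {13}

18 | 135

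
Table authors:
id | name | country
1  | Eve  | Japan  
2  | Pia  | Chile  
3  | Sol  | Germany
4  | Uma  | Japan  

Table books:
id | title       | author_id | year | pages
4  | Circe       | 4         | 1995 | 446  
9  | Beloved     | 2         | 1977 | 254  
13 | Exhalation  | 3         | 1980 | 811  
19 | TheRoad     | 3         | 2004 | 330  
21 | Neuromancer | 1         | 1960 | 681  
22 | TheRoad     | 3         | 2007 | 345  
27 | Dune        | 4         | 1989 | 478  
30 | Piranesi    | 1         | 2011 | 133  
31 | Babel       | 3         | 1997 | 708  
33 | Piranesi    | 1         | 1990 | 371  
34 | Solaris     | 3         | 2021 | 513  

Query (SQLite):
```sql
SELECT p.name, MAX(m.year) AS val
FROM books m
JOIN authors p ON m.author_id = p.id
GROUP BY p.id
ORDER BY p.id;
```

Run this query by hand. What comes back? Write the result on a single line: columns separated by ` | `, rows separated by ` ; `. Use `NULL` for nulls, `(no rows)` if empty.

Join each books row to its authors via author_id.
Group joined rows by authors.id; compute MAX(m.year) per group.
  1: ids {21, 30, 33} → MAX(m.year)=2011
  2: ids {9} → MAX(m.year)=1977
  3: ids {13, 19, 22, 31, 34} → MAX(m.year)=2021
  4: ids {4, 27} → MAX(m.year)=1995

Eve | 2011 ; Pia | 1977 ; Sol | 2021 ; Uma | 1995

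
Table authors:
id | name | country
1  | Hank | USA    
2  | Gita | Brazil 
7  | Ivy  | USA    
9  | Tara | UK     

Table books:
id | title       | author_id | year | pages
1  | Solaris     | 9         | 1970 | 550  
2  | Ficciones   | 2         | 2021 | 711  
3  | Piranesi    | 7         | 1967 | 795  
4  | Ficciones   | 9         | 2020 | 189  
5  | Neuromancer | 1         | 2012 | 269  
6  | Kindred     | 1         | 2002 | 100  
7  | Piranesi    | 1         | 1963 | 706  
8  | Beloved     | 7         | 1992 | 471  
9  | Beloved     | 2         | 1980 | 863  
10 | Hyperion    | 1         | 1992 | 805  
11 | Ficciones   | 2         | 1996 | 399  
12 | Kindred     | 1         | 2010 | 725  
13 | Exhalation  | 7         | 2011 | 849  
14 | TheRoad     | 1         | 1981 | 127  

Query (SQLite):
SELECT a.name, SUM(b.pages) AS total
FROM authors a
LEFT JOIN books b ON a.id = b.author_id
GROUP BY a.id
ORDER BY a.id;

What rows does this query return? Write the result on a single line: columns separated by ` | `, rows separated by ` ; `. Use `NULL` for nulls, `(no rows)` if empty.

LEFT JOIN keeps every authors row; unmatched ones get NULL for books columns.
Group by authors.id and compute SUM(b.pages). SUM over an all-NULL group is NULL.
  1: ids {5, 6, 7, 10, 12, 14} → SUM(b.pages)=2732
  2: ids {2, 9, 11} → SUM(b.pages)=1973
  7: ids {3, 8, 13} → SUM(b.pages)=2115
  9: ids {1, 4} → SUM(b.pages)=739

Hank | 2732 ; Gita | 1973 ; Ivy | 2115 ; Tara | 739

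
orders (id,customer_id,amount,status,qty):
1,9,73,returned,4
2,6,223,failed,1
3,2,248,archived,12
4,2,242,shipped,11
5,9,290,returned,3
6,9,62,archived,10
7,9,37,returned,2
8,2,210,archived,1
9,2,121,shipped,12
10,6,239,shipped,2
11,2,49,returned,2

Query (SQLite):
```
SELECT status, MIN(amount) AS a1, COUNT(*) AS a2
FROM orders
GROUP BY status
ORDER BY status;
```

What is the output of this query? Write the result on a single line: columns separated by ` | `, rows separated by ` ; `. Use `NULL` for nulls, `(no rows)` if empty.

archived | 62 | 3 ; failed | 223 | 1 ; returned | 37 | 4 ; shipped | 121 | 3

Group orders by status.
Per group compute: MIN(amount), COUNT(*).
  archived: ids {3, 6, 8} → MIN(amount)=62, COUNT(*)=3
  failed: ids {2} → MIN(amount)=223, COUNT(*)=1
  returned: ids {1, 5, 7, 11} → MIN(amount)=37, COUNT(*)=4
  shipped: ids {4, 9, 10} → MIN(amount)=121, COUNT(*)=3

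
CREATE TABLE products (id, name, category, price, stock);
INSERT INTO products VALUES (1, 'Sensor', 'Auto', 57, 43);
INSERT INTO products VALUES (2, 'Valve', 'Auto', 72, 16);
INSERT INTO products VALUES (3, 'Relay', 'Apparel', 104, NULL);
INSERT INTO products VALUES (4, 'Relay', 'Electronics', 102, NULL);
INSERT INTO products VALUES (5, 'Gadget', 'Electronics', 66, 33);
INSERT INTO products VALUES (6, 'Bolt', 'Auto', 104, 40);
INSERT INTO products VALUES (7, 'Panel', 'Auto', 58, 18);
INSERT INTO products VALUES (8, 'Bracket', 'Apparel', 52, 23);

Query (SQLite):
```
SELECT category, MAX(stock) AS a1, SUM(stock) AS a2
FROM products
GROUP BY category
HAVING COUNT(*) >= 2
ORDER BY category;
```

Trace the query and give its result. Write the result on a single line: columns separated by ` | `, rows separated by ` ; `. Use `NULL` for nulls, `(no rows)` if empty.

Group products by category.
Per group compute: MAX(stock), SUM(stock).
HAVING: drop groups with fewer than 2 rows.
  Apparel: ids {3, 8} → MAX(stock)=23, SUM(stock)=23
  Auto: ids {1, 2, 6, 7} → MAX(stock)=43, SUM(stock)=117
  Electronics: ids {4, 5} → MAX(stock)=33, SUM(stock)=33

Apparel | 23 | 23 ; Auto | 43 | 117 ; Electronics | 33 | 33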